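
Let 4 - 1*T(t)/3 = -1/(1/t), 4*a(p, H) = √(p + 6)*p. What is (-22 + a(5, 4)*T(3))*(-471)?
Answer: 10362 - 49455*√11/4 ≈ -30644.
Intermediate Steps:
a(p, H) = p*√(6 + p)/4 (a(p, H) = (√(p + 6)*p)/4 = (√(6 + p)*p)/4 = (p*√(6 + p))/4 = p*√(6 + p)/4)
T(t) = 12 + 3*t (T(t) = 12 - (-3)/(1/t) = 12 - (-3)*t = 12 + 3*t)
(-22 + a(5, 4)*T(3))*(-471) = (-22 + ((¼)*5*√(6 + 5))*(12 + 3*3))*(-471) = (-22 + ((¼)*5*√11)*(12 + 9))*(-471) = (-22 + (5*√11/4)*21)*(-471) = (-22 + 105*√11/4)*(-471) = 10362 - 49455*√11/4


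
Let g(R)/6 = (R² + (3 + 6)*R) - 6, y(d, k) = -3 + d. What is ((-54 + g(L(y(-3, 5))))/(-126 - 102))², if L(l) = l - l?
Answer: 225/1444 ≈ 0.15582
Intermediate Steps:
L(l) = 0
g(R) = -36 + 6*R² + 54*R (g(R) = 6*((R² + (3 + 6)*R) - 6) = 6*((R² + 9*R) - 6) = 6*(-6 + R² + 9*R) = -36 + 6*R² + 54*R)
((-54 + g(L(y(-3, 5))))/(-126 - 102))² = ((-54 + (-36 + 6*0² + 54*0))/(-126 - 102))² = ((-54 + (-36 + 6*0 + 0))/(-228))² = ((-54 + (-36 + 0 + 0))*(-1/228))² = ((-54 - 36)*(-1/228))² = (-90*(-1/228))² = (15/38)² = 225/1444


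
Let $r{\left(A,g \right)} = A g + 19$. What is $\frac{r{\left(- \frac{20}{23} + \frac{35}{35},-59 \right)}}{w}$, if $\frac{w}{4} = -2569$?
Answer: $- \frac{65}{59087} \approx -0.0011001$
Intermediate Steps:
$w = -10276$ ($w = 4 \left(-2569\right) = -10276$)
$r{\left(A,g \right)} = 19 + A g$
$\frac{r{\left(- \frac{20}{23} + \frac{35}{35},-59 \right)}}{w} = \frac{19 + \left(- \frac{20}{23} + \frac{35}{35}\right) \left(-59\right)}{-10276} = \left(19 + \left(\left(-20\right) \frac{1}{23} + 35 \cdot \frac{1}{35}\right) \left(-59\right)\right) \left(- \frac{1}{10276}\right) = \left(19 + \left(- \frac{20}{23} + 1\right) \left(-59\right)\right) \left(- \frac{1}{10276}\right) = \left(19 + \frac{3}{23} \left(-59\right)\right) \left(- \frac{1}{10276}\right) = \left(19 - \frac{177}{23}\right) \left(- \frac{1}{10276}\right) = \frac{260}{23} \left(- \frac{1}{10276}\right) = - \frac{65}{59087}$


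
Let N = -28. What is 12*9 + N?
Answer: 80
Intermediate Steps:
12*9 + N = 12*9 - 28 = 108 - 28 = 80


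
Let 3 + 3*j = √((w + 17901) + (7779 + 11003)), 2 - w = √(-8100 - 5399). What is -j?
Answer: 1 - √(36685 - I*√13499)/3 ≈ -62.844 + 0.1011*I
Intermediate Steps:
w = 2 - I*√13499 (w = 2 - √(-8100 - 5399) = 2 - √(-13499) = 2 - I*√13499 ≈ 2.0 - 116.19*I)
j = -1 + √(36685 - I*√13499)/3 (j = -1 + √(((2 - I*√13499) + 17901) + (7779 + 11003))/3 = -1 + √((17903 - I*√13499) + 18782)/3 = -1 + √(36685 - I*√13499)/3 ≈ 62.844 - 0.1011*I)
-j = -(-1 + √(36685 - I*√13499)/3) = 1 - √(36685 - I*√13499)/3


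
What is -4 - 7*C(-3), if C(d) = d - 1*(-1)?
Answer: 10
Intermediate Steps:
C(d) = 1 + d (C(d) = d + 1 = 1 + d)
-4 - 7*C(-3) = -4 - 7*(1 - 3) = -4 - 7*(-2) = -4 + 14 = 10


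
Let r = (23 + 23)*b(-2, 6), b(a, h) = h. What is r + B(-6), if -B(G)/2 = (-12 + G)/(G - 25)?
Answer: 8520/31 ≈ 274.84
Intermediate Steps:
B(G) = -2*(-12 + G)/(-25 + G) (B(G) = -2*(-12 + G)/(G - 25) = -2*(-12 + G)/(-25 + G))
r = 276 (r = (23 + 23)*6 = 46*6 = 276)
r + B(-6) = 276 + 2*(12 - 1*(-6))/(-25 - 6) = 276 + 2*(12 + 6)/(-31) = 276 + 2*(-1/31)*18 = 276 - 36/31 = 8520/31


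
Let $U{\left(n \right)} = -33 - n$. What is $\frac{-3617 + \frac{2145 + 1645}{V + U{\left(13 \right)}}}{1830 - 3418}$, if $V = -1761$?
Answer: $\frac{6539709}{2869516} \approx 2.279$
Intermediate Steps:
$\frac{-3617 + \frac{2145 + 1645}{V + U{\left(13 \right)}}}{1830 - 3418} = \frac{-3617 + \frac{2145 + 1645}{-1761 - 46}}{1830 - 3418} = \frac{-3617 + \frac{3790}{-1761 - 46}}{-1588} = \left(-3617 + \frac{3790}{-1761 - 46}\right) \left(- \frac{1}{1588}\right) = \left(-3617 + \frac{3790}{-1807}\right) \left(- \frac{1}{1588}\right) = \left(-3617 + 3790 \left(- \frac{1}{1807}\right)\right) \left(- \frac{1}{1588}\right) = \left(-3617 - \frac{3790}{1807}\right) \left(- \frac{1}{1588}\right) = \left(- \frac{6539709}{1807}\right) \left(- \frac{1}{1588}\right) = \frac{6539709}{2869516}$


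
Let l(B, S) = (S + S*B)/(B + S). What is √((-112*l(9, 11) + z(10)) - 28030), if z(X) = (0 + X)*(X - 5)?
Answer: 2*I*√7149 ≈ 169.1*I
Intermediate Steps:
z(X) = X*(-5 + X)
l(B, S) = (S + B*S)/(B + S)
√((-112*l(9, 11) + z(10)) - 28030) = √((-1232*(1 + 9)/(9 + 11) + 10*(-5 + 10)) - 28030) = √((-1232*10/20 + 10*5) - 28030) = √((-1232*10/20 + 50) - 28030) = √((-112*11/2 + 50) - 28030) = √((-616 + 50) - 28030) = √(-566 - 28030) = √(-28596) = 2*I*√7149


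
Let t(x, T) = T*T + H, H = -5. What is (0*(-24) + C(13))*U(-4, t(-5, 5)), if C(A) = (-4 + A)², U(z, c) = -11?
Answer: -891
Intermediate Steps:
t(x, T) = -5 + T² (t(x, T) = T*T - 5 = T² - 5 = -5 + T²)
(0*(-24) + C(13))*U(-4, t(-5, 5)) = (0*(-24) + (-4 + 13)²)*(-11) = (0 + 9²)*(-11) = (0 + 81)*(-11) = 81*(-11) = -891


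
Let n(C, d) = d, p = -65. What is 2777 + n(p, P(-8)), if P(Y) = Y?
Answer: 2769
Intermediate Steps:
2777 + n(p, P(-8)) = 2777 - 8 = 2769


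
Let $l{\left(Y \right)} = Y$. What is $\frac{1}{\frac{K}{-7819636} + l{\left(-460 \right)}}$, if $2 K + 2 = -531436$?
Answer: $- \frac{7819636}{3596766841} \approx -0.0021741$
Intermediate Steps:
$K = -265719$ ($K = -1 + \frac{1}{2} \left(-531436\right) = -1 - 265718 = -265719$)
$\frac{1}{\frac{K}{-7819636} + l{\left(-460 \right)}} = \frac{1}{- \frac{265719}{-7819636} - 460} = \frac{1}{\left(-265719\right) \left(- \frac{1}{7819636}\right) - 460} = \frac{1}{\frac{265719}{7819636} - 460} = \frac{1}{- \frac{3596766841}{7819636}} = - \frac{7819636}{3596766841}$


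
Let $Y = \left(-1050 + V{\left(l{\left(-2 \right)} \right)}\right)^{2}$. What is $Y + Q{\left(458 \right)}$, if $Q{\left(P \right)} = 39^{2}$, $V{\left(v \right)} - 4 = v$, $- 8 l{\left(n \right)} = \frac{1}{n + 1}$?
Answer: $\frac{70104033}{64} \approx 1.0954 \cdot 10^{6}$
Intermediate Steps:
$l{\left(n \right)} = - \frac{1}{8 \left(1 + n\right)}$ ($l{\left(n \right)} = - \frac{1}{8 \left(n + 1\right)} = - \frac{1}{8 \left(1 + n\right)}$)
$V{\left(v \right)} = 4 + v$
$Q{\left(P \right)} = 1521$
$Y = \frac{70006689}{64}$ ($Y = \left(-1050 + \left(4 - \frac{1}{8 + 8 \left(-2\right)}\right)\right)^{2} = \left(-1050 + \left(4 - \frac{1}{8 - 16}\right)\right)^{2} = \left(-1050 + \left(4 - \frac{1}{-8}\right)\right)^{2} = \left(-1050 + \left(4 - - \frac{1}{8}\right)\right)^{2} = \left(-1050 + \left(4 + \frac{1}{8}\right)\right)^{2} = \left(-1050 + \frac{33}{8}\right)^{2} = \left(- \frac{8367}{8}\right)^{2} = \frac{70006689}{64} \approx 1.0939 \cdot 10^{6}$)
$Y + Q{\left(458 \right)} = \frac{70006689}{64} + 1521 = \frac{70104033}{64}$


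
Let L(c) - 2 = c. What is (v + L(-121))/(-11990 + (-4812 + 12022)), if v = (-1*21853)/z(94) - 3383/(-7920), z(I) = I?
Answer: 130675439/1779307200 ≈ 0.073442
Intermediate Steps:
L(c) = 2 + c
v = -86378879/372240 (v = -1*21853/94 - 3383/(-7920) = -21853*1/94 - 3383*(-1/7920) = -21853/94 + 3383/7920 = -86378879/372240 ≈ -232.05)
(v + L(-121))/(-11990 + (-4812 + 12022)) = (-86378879/372240 + (2 - 121))/(-11990 + (-4812 + 12022)) = (-86378879/372240 - 119)/(-11990 + 7210) = -130675439/372240/(-4780) = -130675439/372240*(-1/4780) = 130675439/1779307200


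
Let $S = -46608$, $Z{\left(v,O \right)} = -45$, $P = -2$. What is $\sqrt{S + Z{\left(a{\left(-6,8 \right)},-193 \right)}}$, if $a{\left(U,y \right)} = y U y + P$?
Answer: $i \sqrt{46653} \approx 215.99 i$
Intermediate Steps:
$a{\left(U,y \right)} = -2 + U y^{2}$ ($a{\left(U,y \right)} = y U y - 2 = U y y - 2 = U y^{2} - 2 = -2 + U y^{2}$)
$\sqrt{S + Z{\left(a{\left(-6,8 \right)},-193 \right)}} = \sqrt{-46608 - 45} = \sqrt{-46653} = i \sqrt{46653}$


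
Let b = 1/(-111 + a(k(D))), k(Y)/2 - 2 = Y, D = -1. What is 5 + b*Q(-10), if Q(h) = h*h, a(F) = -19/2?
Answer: 1005/241 ≈ 4.1701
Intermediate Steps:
k(Y) = 4 + 2*Y
a(F) = -19/2 (a(F) = -19*½ = -19/2)
b = -2/241 (b = 1/(-111 - 19/2) = 1/(-241/2) = -2/241 ≈ -0.0082988)
Q(h) = h²
5 + b*Q(-10) = 5 - 2/241*(-10)² = 5 - 2/241*100 = 5 - 200/241 = 1005/241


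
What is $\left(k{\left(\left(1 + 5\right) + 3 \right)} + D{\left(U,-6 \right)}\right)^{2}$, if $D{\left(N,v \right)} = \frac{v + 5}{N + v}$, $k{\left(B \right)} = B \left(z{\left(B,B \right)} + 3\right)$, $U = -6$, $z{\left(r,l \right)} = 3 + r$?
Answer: $\frac{2627641}{144} \approx 18248.0$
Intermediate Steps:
$k{\left(B \right)} = B \left(6 + B\right)$ ($k{\left(B \right)} = B \left(\left(3 + B\right) + 3\right) = B \left(6 + B\right)$)
$D{\left(N,v \right)} = \frac{5 + v}{N + v}$
$\left(k{\left(\left(1 + 5\right) + 3 \right)} + D{\left(U,-6 \right)}\right)^{2} = \left(\left(\left(1 + 5\right) + 3\right) \left(6 + \left(\left(1 + 5\right) + 3\right)\right) + \frac{5 - 6}{-6 - 6}\right)^{2} = \left(\left(6 + 3\right) \left(6 + \left(6 + 3\right)\right) + \frac{1}{-12} \left(-1\right)\right)^{2} = \left(9 \left(6 + 9\right) - - \frac{1}{12}\right)^{2} = \left(9 \cdot 15 + \frac{1}{12}\right)^{2} = \left(135 + \frac{1}{12}\right)^{2} = \left(\frac{1621}{12}\right)^{2} = \frac{2627641}{144}$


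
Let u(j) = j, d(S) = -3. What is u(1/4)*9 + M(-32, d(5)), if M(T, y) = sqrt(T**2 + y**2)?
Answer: 9/4 + sqrt(1033) ≈ 34.390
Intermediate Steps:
u(1/4)*9 + M(-32, d(5)) = 9/4 + sqrt((-32)**2 + (-3)**2) = (1/4)*9 + sqrt(1024 + 9) = 9/4 + sqrt(1033)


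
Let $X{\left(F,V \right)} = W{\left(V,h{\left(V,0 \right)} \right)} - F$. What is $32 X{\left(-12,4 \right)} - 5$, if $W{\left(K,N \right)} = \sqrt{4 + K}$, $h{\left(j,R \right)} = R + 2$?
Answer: $379 + 64 \sqrt{2} \approx 469.51$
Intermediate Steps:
$h{\left(j,R \right)} = 2 + R$
$X{\left(F,V \right)} = \sqrt{4 + V} - F$
$32 X{\left(-12,4 \right)} - 5 = 32 \left(\sqrt{4 + 4} - -12\right) - 5 = 32 \left(\sqrt{8} + 12\right) - 5 = 32 \left(2 \sqrt{2} + 12\right) - 5 = 32 \left(12 + 2 \sqrt{2}\right) - 5 = \left(384 + 64 \sqrt{2}\right) - 5 = 379 + 64 \sqrt{2}$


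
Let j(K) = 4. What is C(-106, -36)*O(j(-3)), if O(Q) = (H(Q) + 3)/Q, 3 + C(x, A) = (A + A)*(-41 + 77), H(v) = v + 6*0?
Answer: -18165/4 ≈ -4541.3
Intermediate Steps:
H(v) = v (H(v) = v + 0 = v)
C(x, A) = -3 + 72*A (C(x, A) = -3 + (A + A)*(-41 + 77) = -3 + (2*A)*36 = -3 + 72*A)
O(Q) = (3 + Q)/Q (O(Q) = (Q + 3)/Q = (3 + Q)/Q)
C(-106, -36)*O(j(-3)) = (-3 + 72*(-36))*((3 + 4)/4) = (-3 - 2592)*((¼)*7) = -2595*7/4 = -18165/4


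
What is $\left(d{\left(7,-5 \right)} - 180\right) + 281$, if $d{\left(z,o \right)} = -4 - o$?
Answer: $102$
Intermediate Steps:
$\left(d{\left(7,-5 \right)} - 180\right) + 281 = \left(\left(-4 - -5\right) - 180\right) + 281 = \left(\left(-4 + 5\right) - 180\right) + 281 = \left(1 - 180\right) + 281 = -179 + 281 = 102$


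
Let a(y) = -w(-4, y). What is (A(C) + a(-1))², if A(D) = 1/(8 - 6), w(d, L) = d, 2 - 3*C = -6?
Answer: 81/4 ≈ 20.250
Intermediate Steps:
C = 8/3 (C = ⅔ - ⅓*(-6) = ⅔ + 2 = 8/3 ≈ 2.6667)
a(y) = 4 (a(y) = -1*(-4) = 4)
A(D) = ½ (A(D) = 1/2 = ½)
(A(C) + a(-1))² = (½ + 4)² = (9/2)² = 81/4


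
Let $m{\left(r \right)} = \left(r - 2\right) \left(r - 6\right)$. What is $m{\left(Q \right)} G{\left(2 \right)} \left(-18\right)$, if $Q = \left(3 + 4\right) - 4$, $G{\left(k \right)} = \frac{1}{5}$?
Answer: $\frac{54}{5} \approx 10.8$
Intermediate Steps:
$G{\left(k \right)} = \frac{1}{5}$
$Q = 3$ ($Q = 7 - 4 = 3$)
$m{\left(r \right)} = \left(-6 + r\right) \left(-2 + r\right)$ ($m{\left(r \right)} = \left(-2 + r\right) \left(-6 + r\right) = \left(-6 + r\right) \left(-2 + r\right)$)
$m{\left(Q \right)} G{\left(2 \right)} \left(-18\right) = \left(12 + 3^{2} - 24\right) \frac{1}{5} \left(-18\right) = \left(12 + 9 - 24\right) \frac{1}{5} \left(-18\right) = \left(-3\right) \frac{1}{5} \left(-18\right) = \left(- \frac{3}{5}\right) \left(-18\right) = \frac{54}{5}$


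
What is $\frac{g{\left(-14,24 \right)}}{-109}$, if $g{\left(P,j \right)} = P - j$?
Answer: $\frac{38}{109} \approx 0.34862$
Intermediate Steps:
$\frac{g{\left(-14,24 \right)}}{-109} = \frac{-14 - 24}{-109} = \left(-14 - 24\right) \left(- \frac{1}{109}\right) = \left(-38\right) \left(- \frac{1}{109}\right) = \frac{38}{109}$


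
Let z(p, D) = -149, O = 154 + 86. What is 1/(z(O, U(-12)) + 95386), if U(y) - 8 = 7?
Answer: 1/95237 ≈ 1.0500e-5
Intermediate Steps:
O = 240
U(y) = 15 (U(y) = 8 + 7 = 15)
1/(z(O, U(-12)) + 95386) = 1/(-149 + 95386) = 1/95237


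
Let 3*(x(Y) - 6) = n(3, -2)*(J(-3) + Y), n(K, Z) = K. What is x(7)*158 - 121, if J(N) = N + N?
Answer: 985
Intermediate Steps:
J(N) = 2*N
x(Y) = Y (x(Y) = 6 + (3*(2*(-3) + Y))/3 = 6 + (3*(-6 + Y))/3 = 6 + (-18 + 3*Y)/3 = 6 + (-6 + Y) = Y)
x(7)*158 - 121 = 7*158 - 121 = 1106 - 121 = 985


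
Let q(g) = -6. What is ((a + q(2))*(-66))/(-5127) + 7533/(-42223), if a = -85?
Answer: -97404343/72159107 ≈ -1.3499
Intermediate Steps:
((a + q(2))*(-66))/(-5127) + 7533/(-42223) = ((-85 - 6)*(-66))/(-5127) + 7533/(-42223) = -91*(-66)*(-1/5127) + 7533*(-1/42223) = 6006*(-1/5127) - 7533/42223 = -2002/1709 - 7533/42223 = -97404343/72159107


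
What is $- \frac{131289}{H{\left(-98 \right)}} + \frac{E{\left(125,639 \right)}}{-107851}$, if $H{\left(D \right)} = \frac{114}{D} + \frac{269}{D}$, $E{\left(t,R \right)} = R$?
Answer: $\frac{1387645449285}{41306933} \approx 33594.0$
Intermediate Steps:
$H{\left(D \right)} = \frac{383}{D}$
$- \frac{131289}{H{\left(-98 \right)}} + \frac{E{\left(125,639 \right)}}{-107851} = - \frac{131289}{383 \frac{1}{-98}} + \frac{639}{-107851} = - \frac{131289}{383 \left(- \frac{1}{98}\right)} + 639 \left(- \frac{1}{107851}\right) = - \frac{131289}{- \frac{383}{98}} - \frac{639}{107851} = \left(-131289\right) \left(- \frac{98}{383}\right) - \frac{639}{107851} = \frac{12866322}{383} - \frac{639}{107851} = \frac{1387645449285}{41306933}$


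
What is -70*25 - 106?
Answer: -1856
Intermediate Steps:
-70*25 - 106 = -1750 - 106 = -1856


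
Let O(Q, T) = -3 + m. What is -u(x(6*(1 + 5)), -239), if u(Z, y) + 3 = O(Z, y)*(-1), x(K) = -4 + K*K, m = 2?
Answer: 2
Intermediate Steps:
O(Q, T) = -1 (O(Q, T) = -3 + 2 = -1)
x(K) = -4 + K²
u(Z, y) = -2 (u(Z, y) = -3 - 1*(-1) = -3 + 1 = -2)
-u(x(6*(1 + 5)), -239) = -1*(-2) = 2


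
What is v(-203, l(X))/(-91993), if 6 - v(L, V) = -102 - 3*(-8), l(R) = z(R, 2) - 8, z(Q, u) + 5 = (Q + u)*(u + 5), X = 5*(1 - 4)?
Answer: -84/91993 ≈ -0.00091311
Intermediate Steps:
X = -15 (X = 5*(-3) = -15)
z(Q, u) = -5 + (5 + u)*(Q + u) (z(Q, u) = -5 + (Q + u)*(u + 5) = -5 + (Q + u)*(5 + u) = -5 + (5 + u)*(Q + u))
l(R) = 1 + 7*R (l(R) = (-5 + 2² + 5*R + 5*2 + R*2) - 8 = (-5 + 4 + 5*R + 10 + 2*R) - 8 = (9 + 7*R) - 8 = 1 + 7*R)
v(L, V) = 84 (v(L, V) = 6 - (-102 - 3*(-8)) = 6 - (-102 + 24) = 6 - 1*(-78) = 6 + 78 = 84)
v(-203, l(X))/(-91993) = 84/(-91993) = 84*(-1/91993) = -84/91993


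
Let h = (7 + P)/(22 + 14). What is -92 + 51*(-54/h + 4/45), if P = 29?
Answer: -42622/15 ≈ -2841.5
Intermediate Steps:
h = 1 (h = (7 + 29)/(22 + 14) = 36/36 = 36*(1/36) = 1)
-92 + 51*(-54/h + 4/45) = -92 + 51*(-54/1 + 4/45) = -92 + 51*(-54*1 + 4*(1/45)) = -92 + 51*(-54 + 4/45) = -92 + 51*(-2426/45) = -92 - 41242/15 = -42622/15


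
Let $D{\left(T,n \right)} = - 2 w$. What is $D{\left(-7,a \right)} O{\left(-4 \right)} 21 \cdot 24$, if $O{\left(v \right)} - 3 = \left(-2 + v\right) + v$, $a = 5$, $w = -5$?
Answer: $-35280$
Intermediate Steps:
$O{\left(v \right)} = 1 + 2 v$ ($O{\left(v \right)} = 3 + \left(\left(-2 + v\right) + v\right) = 3 + \left(-2 + 2 v\right) = 1 + 2 v$)
$D{\left(T,n \right)} = 10$ ($D{\left(T,n \right)} = \left(-2\right) \left(-5\right) = 10$)
$D{\left(-7,a \right)} O{\left(-4 \right)} 21 \cdot 24 = 10 \left(1 + 2 \left(-4\right)\right) 21 \cdot 24 = 10 \left(1 - 8\right) 21 \cdot 24 = 10 \left(-7\right) 21 \cdot 24 = 10 \left(\left(-147\right) 24\right) = 10 \left(-3528\right) = -35280$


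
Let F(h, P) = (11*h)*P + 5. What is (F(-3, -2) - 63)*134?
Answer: 1072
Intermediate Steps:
F(h, P) = 5 + 11*P*h (F(h, P) = 11*P*h + 5 = 5 + 11*P*h)
(F(-3, -2) - 63)*134 = ((5 + 11*(-2)*(-3)) - 63)*134 = ((5 + 66) - 63)*134 = (71 - 63)*134 = 8*134 = 1072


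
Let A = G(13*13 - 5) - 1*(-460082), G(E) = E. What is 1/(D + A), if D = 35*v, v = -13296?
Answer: -1/5114 ≈ -0.00019554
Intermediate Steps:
D = -465360 (D = 35*(-13296) = -465360)
A = 460246 (A = (13*13 - 5) - 1*(-460082) = (169 - 5) + 460082 = 164 + 460082 = 460246)
1/(D + A) = 1/(-465360 + 460246) = 1/(-5114) = -1/5114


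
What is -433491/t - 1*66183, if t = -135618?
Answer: -2991724201/45206 ≈ -66180.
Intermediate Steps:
-433491/t - 1*66183 = -433491/(-135618) - 1*66183 = -433491*(-1/135618) - 66183 = 144497/45206 - 66183 = -2991724201/45206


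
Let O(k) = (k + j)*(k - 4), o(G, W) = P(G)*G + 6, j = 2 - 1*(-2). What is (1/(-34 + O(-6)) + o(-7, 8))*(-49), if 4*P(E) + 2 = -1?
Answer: -2191/4 ≈ -547.75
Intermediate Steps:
P(E) = -¾ (P(E) = -½ + (¼)*(-1) = -½ - ¼ = -¾)
j = 4 (j = 2 + 2 = 4)
o(G, W) = 6 - 3*G/4 (o(G, W) = -3*G/4 + 6 = 6 - 3*G/4)
O(k) = (-4 + k)*(4 + k) (O(k) = (k + 4)*(k - 4) = (4 + k)*(-4 + k) = (-4 + k)*(4 + k))
(1/(-34 + O(-6)) + o(-7, 8))*(-49) = (1/(-34 + (-16 + (-6)²)) + (6 - ¾*(-7)))*(-49) = (1/(-34 + (-16 + 36)) + (6 + 21/4))*(-49) = (1/(-34 + 20) + 45/4)*(-49) = (1/(-14) + 45/4)*(-49) = (-1/14 + 45/4)*(-49) = (313/28)*(-49) = -2191/4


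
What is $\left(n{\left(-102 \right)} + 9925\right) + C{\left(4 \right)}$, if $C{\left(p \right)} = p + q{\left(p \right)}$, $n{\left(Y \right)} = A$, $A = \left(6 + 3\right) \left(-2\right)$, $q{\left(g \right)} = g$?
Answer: $9915$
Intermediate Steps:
$A = -18$ ($A = 9 \left(-2\right) = -18$)
$n{\left(Y \right)} = -18$
$C{\left(p \right)} = 2 p$ ($C{\left(p \right)} = p + p = 2 p$)
$\left(n{\left(-102 \right)} + 9925\right) + C{\left(4 \right)} = \left(-18 + 9925\right) + 2 \cdot 4 = 9907 + 8 = 9915$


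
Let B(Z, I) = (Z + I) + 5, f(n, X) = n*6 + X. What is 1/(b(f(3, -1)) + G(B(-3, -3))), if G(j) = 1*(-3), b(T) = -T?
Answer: -1/20 ≈ -0.050000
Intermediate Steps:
f(n, X) = X + 6*n (f(n, X) = 6*n + X = X + 6*n)
B(Z, I) = 5 + I + Z (B(Z, I) = (I + Z) + 5 = 5 + I + Z)
G(j) = -3
1/(b(f(3, -1)) + G(B(-3, -3))) = 1/(-(-1 + 6*3) - 3) = 1/(-(-1 + 18) - 3) = 1/(-1*17 - 3) = 1/(-17 - 3) = 1/(-20) = -1/20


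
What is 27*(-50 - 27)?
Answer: -2079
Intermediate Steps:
27*(-50 - 27) = 27*(-77) = -2079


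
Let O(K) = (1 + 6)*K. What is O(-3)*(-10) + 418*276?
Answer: 115578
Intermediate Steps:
O(K) = 7*K
O(-3)*(-10) + 418*276 = (7*(-3))*(-10) + 418*276 = -21*(-10) + 115368 = 210 + 115368 = 115578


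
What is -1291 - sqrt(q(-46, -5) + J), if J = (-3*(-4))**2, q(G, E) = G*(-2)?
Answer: -1291 - 2*sqrt(59) ≈ -1306.4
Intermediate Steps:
q(G, E) = -2*G
J = 144 (J = 12**2 = 144)
-1291 - sqrt(q(-46, -5) + J) = -1291 - sqrt(-2*(-46) + 144) = -1291 - sqrt(92 + 144) = -1291 - sqrt(236) = -1291 - 2*sqrt(59)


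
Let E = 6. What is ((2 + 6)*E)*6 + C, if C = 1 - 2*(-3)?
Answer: 295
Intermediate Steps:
C = 7 (C = 1 + 6 = 7)
((2 + 6)*E)*6 + C = ((2 + 6)*6)*6 + 7 = (8*6)*6 + 7 = 48*6 + 7 = 288 + 7 = 295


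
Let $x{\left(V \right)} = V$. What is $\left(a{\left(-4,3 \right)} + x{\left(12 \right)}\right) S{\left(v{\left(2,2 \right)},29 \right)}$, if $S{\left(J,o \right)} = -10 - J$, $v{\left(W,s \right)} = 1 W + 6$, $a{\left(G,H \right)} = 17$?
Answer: $-522$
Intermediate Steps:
$v{\left(W,s \right)} = 6 + W$ ($v{\left(W,s \right)} = W + 6 = 6 + W$)
$\left(a{\left(-4,3 \right)} + x{\left(12 \right)}\right) S{\left(v{\left(2,2 \right)},29 \right)} = \left(17 + 12\right) \left(-10 - \left(6 + 2\right)\right) = 29 \left(-10 - 8\right) = 29 \left(-18\right) = -522$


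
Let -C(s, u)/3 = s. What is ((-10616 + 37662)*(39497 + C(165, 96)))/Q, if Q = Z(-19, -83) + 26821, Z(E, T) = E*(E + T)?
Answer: 1054848092/28759 ≈ 36679.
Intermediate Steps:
C(s, u) = -3*s
Q = 28759 (Q = -19*(-19 - 83) + 26821 = -19*(-102) + 26821 = 1938 + 26821 = 28759)
((-10616 + 37662)*(39497 + C(165, 96)))/Q = ((-10616 + 37662)*(39497 - 3*165))/28759 = (27046*(39497 - 495))*(1/28759) = (27046*39002)*(1/28759) = 1054848092*(1/28759) = 1054848092/28759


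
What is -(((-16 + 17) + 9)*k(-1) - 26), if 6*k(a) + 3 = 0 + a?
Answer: 98/3 ≈ 32.667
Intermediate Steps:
k(a) = -½ + a/6 (k(a) = -½ + (0 + a)/6 = -½ + a/6)
-(((-16 + 17) + 9)*k(-1) - 26) = -(((-16 + 17) + 9)*(-½ + (⅙)*(-1)) - 26) = -((1 + 9)*(-½ - ⅙) - 26) = -(10*(-⅔) - 26) = -(-20/3 - 26) = -1*(-98/3) = 98/3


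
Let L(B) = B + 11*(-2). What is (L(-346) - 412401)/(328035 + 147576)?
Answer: -412769/475611 ≈ -0.86787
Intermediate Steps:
L(B) = -22 + B (L(B) = B - 22 = -22 + B)
(L(-346) - 412401)/(328035 + 147576) = ((-22 - 346) - 412401)/(328035 + 147576) = (-368 - 412401)/475611 = -412769*1/475611 = -412769/475611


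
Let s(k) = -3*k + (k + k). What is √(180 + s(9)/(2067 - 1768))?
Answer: 3*√1787721/299 ≈ 13.415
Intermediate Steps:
s(k) = -k (s(k) = -3*k + 2*k = -k)
√(180 + s(9)/(2067 - 1768)) = √(180 + (-1*9)/(2067 - 1768)) = √(180 - 9/299) = √(53811/299) = 3*√1787721/299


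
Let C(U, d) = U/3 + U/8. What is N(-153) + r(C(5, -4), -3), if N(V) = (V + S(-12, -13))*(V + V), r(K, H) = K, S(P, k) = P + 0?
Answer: 1211815/24 ≈ 50492.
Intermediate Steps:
S(P, k) = P
C(U, d) = 11*U/24 (C(U, d) = U*(1/3) + U*(1/8) = U/3 + U/8 = 11*U/24)
N(V) = 2*V*(-12 + V) (N(V) = (V - 12)*(V + V) = (-12 + V)*(2*V) = 2*V*(-12 + V))
N(-153) + r(C(5, -4), -3) = 2*(-153)*(-12 - 153) + (11/24)*5 = 2*(-153)*(-165) + 55/24 = 50490 + 55/24 = 1211815/24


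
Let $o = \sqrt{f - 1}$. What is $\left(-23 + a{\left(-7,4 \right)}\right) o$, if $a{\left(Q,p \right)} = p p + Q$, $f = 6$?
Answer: $- 14 \sqrt{5} \approx -31.305$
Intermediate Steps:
$a{\left(Q,p \right)} = Q + p^{2}$ ($a{\left(Q,p \right)} = p^{2} + Q = Q + p^{2}$)
$o = \sqrt{5}$ ($o = \sqrt{6 - 1} = \sqrt{5} \approx 2.2361$)
$\left(-23 + a{\left(-7,4 \right)}\right) o = \left(-23 - \left(7 - 4^{2}\right)\right) \sqrt{5} = \left(-23 + \left(-7 + 16\right)\right) \sqrt{5} = \left(-23 + 9\right) \sqrt{5} = - 14 \sqrt{5}$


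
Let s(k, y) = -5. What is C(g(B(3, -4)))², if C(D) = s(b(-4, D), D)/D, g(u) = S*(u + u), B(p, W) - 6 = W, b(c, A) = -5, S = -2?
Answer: 25/64 ≈ 0.39063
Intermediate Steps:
B(p, W) = 6 + W
g(u) = -4*u (g(u) = -2*(u + u) = -4*u)
C(D) = -5/D
C(g(B(3, -4)))² = (-5*(-1/(4*(6 - 4))))² = (-5/((-4*2)))² = (-5/(-8))² = (-5*(-⅛))² = (5/8)² = 25/64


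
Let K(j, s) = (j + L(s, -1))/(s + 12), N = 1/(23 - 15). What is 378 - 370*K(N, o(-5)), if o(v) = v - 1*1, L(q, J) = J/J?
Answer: 2469/8 ≈ 308.63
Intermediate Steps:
L(q, J) = 1
o(v) = -1 + v (o(v) = v - 1 = -1 + v)
N = ⅛ (N = 1/8 = ⅛ ≈ 0.12500)
K(j, s) = (1 + j)/(12 + s) (K(j, s) = (j + 1)/(s + 12) = (1 + j)/(12 + s))
378 - 370*K(N, o(-5)) = 378 - 370*(1 + ⅛)/(12 + (-1 - 5)) = 378 - 370*9/((12 - 6)*8) = 378 - 370*9/(6*8) = 378 - 185*9/(3*8) = 378 - 370*3/16 = 378 - 555/8 = 2469/8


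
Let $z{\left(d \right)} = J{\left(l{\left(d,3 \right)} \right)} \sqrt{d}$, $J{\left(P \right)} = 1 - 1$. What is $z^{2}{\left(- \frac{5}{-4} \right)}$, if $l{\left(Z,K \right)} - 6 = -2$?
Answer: $0$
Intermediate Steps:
$l{\left(Z,K \right)} = 4$ ($l{\left(Z,K \right)} = 6 - 2 = 4$)
$J{\left(P \right)} = 0$ ($J{\left(P \right)} = 1 - 1 = 0$)
$z{\left(d \right)} = 0$ ($z{\left(d \right)} = 0 \sqrt{d} = 0$)
$z^{2}{\left(- \frac{5}{-4} \right)} = 0^{2} = 0$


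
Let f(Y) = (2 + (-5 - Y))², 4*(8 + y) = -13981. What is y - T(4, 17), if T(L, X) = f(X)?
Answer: -15613/4 ≈ -3903.3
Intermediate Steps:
y = -14013/4 (y = -8 + (¼)*(-13981) = -8 - 13981/4 = -14013/4 ≈ -3503.3)
f(Y) = (-3 - Y)²
T(L, X) = (3 + X)²
y - T(4, 17) = -14013/4 - (3 + 17)² = -14013/4 - 1*20² = -14013/4 - 1*400 = -14013/4 - 400 = -15613/4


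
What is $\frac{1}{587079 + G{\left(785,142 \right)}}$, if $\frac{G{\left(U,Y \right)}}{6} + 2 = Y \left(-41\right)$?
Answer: $\frac{1}{552135} \approx 1.8112 \cdot 10^{-6}$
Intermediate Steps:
$G{\left(U,Y \right)} = -12 - 246 Y$ ($G{\left(U,Y \right)} = -12 + 6 Y \left(-41\right) = -12 + 6 \left(- 41 Y\right) = -12 - 246 Y$)
$\frac{1}{587079 + G{\left(785,142 \right)}} = \frac{1}{587079 - 34944} = \frac{1}{552135}$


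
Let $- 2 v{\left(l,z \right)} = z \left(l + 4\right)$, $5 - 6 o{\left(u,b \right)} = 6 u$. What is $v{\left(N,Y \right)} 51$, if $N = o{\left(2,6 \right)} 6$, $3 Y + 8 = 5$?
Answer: $- \frac{153}{2} \approx -76.5$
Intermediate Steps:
$Y = -1$ ($Y = - \frac{8}{3} + \frac{1}{3} \cdot 5 = - \frac{8}{3} + \frac{5}{3} = -1$)
$o{\left(u,b \right)} = \frac{5}{6} - u$ ($o{\left(u,b \right)} = \frac{5}{6} - \frac{6 u}{6} = \frac{5}{6} - u$)
$N = -7$ ($N = \left(\frac{5}{6} - 2\right) 6 = \left(- \frac{7}{6}\right) 6 = -7$)
$v{\left(l,z \right)} = - \frac{z \left(4 + l\right)}{2}$ ($v{\left(l,z \right)} = - \frac{z \left(l + 4\right)}{2} = - \frac{z \left(4 + l\right)}{2}$)
$v{\left(N,Y \right)} 51 = \left(- \frac{1}{2}\right) \left(-1\right) \left(4 - 7\right) 51 = \left(- \frac{1}{2}\right) \left(-1\right) \left(-3\right) 51 = \left(- \frac{3}{2}\right) 51 = - \frac{153}{2}$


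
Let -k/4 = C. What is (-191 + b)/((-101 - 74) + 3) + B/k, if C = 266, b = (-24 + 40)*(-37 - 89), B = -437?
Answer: 31887/2408 ≈ 13.242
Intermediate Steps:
b = -2016 (b = 16*(-126) = -2016)
k = -1064 (k = -4*266 = -1064)
(-191 + b)/((-101 - 74) + 3) + B/k = (-191 - 2016)/((-101 - 74) + 3) - 437/(-1064) = -2207/(-175 + 3) - 437*(-1/1064) = -2207/(-172) + 23/56 = -2207*(-1/172) + 23/56 = 2207/172 + 23/56 = 31887/2408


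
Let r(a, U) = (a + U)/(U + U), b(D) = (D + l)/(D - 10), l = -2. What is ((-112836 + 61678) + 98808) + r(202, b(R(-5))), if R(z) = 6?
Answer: 95099/2 ≈ 47550.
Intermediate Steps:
b(D) = (-2 + D)/(-10 + D) (b(D) = (D - 2)/(D - 10) = (-2 + D)/(-10 + D))
r(a, U) = (U + a)/(2*U) (r(a, U) = (U + a)/((2*U)) = (U + a)*(1/(2*U)) = (U + a)/(2*U))
((-112836 + 61678) + 98808) + r(202, b(R(-5))) = ((-112836 + 61678) + 98808) + ((-2 + 6)/(-10 + 6) + 202)/(2*(((-2 + 6)/(-10 + 6)))) = (-51158 + 98808) + (4/(-4) + 202)/(2*((4/(-4)))) = 47650 + (-¼*4 + 202)/(2*((-¼*4))) = 47650 + (½)*(-1 + 202)/(-1) = 47650 + (½)*(-1)*201 = 47650 - 201/2 = 95099/2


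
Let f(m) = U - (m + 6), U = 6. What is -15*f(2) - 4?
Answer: 26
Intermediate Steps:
f(m) = -m (f(m) = 6 - (m + 6) = 6 - (6 + m) = 6 + (-6 - m) = -m)
-15*f(2) - 4 = -(-15)*2 - 4 = -15*(-2) - 4 = 30 - 4 = 26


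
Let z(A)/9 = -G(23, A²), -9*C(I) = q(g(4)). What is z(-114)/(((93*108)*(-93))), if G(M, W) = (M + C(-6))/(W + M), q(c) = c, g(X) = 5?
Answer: 101/6080471874 ≈ 1.6611e-8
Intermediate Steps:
C(I) = -5/9 (C(I) = -⅑*5 = -5/9)
G(M, W) = (-5/9 + M)/(M + W) (G(M, W) = (M - 5/9)/(W + M) = (-5/9 + M)/(M + W))
z(A) = -202/(23 + A²) (z(A) = 9*(-(-5/9 + 23)/(23 + A²)) = 9*(-202/((23 + A²)*9)) = 9*(-202/(9*(23 + A²))) = -202/(23 + A²))
z(-114)/(((93*108)*(-93))) = (-202/(23 + (-114)²))/(((93*108)*(-93))) = (-202/(23 + 12996))/((10044*(-93))) = -202/13019/(-934092) = -202*1/13019*(-1/934092) = -202/13019*(-1/934092) = 101/6080471874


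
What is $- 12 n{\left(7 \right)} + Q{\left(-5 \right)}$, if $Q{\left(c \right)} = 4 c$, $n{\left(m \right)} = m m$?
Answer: $-608$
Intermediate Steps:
$n{\left(m \right)} = m^{2}$
$- 12 n{\left(7 \right)} + Q{\left(-5 \right)} = - 12 \cdot 7^{2} + 4 \left(-5\right) = \left(-12\right) 49 - 20 = -588 - 20 = -608$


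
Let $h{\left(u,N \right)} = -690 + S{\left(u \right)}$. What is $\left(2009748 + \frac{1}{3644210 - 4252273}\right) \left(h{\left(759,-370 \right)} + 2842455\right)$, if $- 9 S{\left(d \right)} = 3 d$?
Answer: $\frac{3472479395407281976}{608063} \approx 5.7107 \cdot 10^{12}$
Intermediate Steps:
$S{\left(d \right)} = - \frac{d}{3}$ ($S{\left(d \right)} = - \frac{3 d}{9} = - \frac{d}{3}$)
$h{\left(u,N \right)} = -690 - \frac{u}{3}$
$\left(2009748 + \frac{1}{3644210 - 4252273}\right) \left(h{\left(759,-370 \right)} + 2842455\right) = \left(2009748 + \frac{1}{3644210 - 4252273}\right) \left(\left(-690 - 253\right) + 2842455\right) = \left(2009748 + \frac{1}{-608063}\right) \left(\left(-690 - 253\right) + 2842455\right) = \left(2009748 - \frac{1}{608063}\right) \left(-943 + 2842455\right) = \frac{1222053398123}{608063} \cdot 2841512 = \frac{3472479395407281976}{608063}$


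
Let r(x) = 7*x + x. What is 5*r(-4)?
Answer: -160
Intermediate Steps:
r(x) = 8*x
5*r(-4) = 5*(8*(-4)) = 5*(-32) = -160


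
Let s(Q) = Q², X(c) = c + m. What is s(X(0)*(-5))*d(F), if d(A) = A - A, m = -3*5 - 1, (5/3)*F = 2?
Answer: 0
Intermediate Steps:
F = 6/5 (F = (⅗)*2 = 6/5 ≈ 1.2000)
m = -16 (m = -15 - 1 = -16)
X(c) = -16 + c (X(c) = c - 16 = -16 + c)
d(A) = 0
s(X(0)*(-5))*d(F) = ((-16 + 0)*(-5))²*0 = (-16*(-5))²*0 = 80²*0 = 6400*0 = 0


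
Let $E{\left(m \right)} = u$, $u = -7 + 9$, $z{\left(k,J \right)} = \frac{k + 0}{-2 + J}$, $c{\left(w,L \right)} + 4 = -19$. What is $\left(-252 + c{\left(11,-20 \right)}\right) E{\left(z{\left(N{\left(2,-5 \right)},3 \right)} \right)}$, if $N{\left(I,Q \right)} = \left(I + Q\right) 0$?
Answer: $-550$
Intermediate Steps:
$c{\left(w,L \right)} = -23$ ($c{\left(w,L \right)} = -4 - 19 = -23$)
$N{\left(I,Q \right)} = 0$
$z{\left(k,J \right)} = \frac{k}{-2 + J}$
$u = 2$
$E{\left(m \right)} = 2$
$\left(-252 + c{\left(11,-20 \right)}\right) E{\left(z{\left(N{\left(2,-5 \right)},3 \right)} \right)} = \left(-252 - 23\right) 2 = \left(-275\right) 2 = -550$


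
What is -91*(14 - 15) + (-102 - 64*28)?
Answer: -1803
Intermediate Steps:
-91*(14 - 15) + (-102 - 64*28) = -91*(-1) + (-102 - 1792) = 91 - 1894 = -1803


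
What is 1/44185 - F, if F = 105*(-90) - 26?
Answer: 418697061/44185 ≈ 9476.0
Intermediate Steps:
F = -9476 (F = -9450 - 26 = -9476)
1/44185 - F = 1/44185 - 1*(-9476) = 1/44185 + 9476 = 418697061/44185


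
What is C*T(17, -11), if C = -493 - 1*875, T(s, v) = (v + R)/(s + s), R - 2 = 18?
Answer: -6156/17 ≈ -362.12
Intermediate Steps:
R = 20 (R = 2 + 18 = 20)
T(s, v) = (20 + v)/(2*s) (T(s, v) = (v + 20)/(s + s) = (20 + v)/((2*s)) = (20 + v)*(1/(2*s)) = (20 + v)/(2*s))
C = -1368 (C = -493 - 875 = -1368)
C*T(17, -11) = -684*(20 - 11)/17 = -684*9/17 = -1368*9/34 = -6156/17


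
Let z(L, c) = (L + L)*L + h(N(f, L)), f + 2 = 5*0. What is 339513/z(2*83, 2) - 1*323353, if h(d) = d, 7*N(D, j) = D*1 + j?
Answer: -124795067053/385948 ≈ -3.2335e+5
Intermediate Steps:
f = -2 (f = -2 + 5*0 = -2 + 0 = -2)
N(D, j) = D/7 + j/7 (N(D, j) = (D*1 + j)/7 = (D + j)/7 = D/7 + j/7)
z(L, c) = -2/7 + 2*L**2 + L/7 (z(L, c) = (L + L)*L + ((1/7)*(-2) + L/7) = (2*L)*L + (-2/7 + L/7) = 2*L**2 + (-2/7 + L/7) = -2/7 + 2*L**2 + L/7)
339513/z(2*83, 2) - 1*323353 = 339513/(-2/7 + 2*(2*83)**2 + (2*83)/7) - 1*323353 = 339513/(-2/7 + 2*166**2 + (1/7)*166) - 323353 = 339513/(-2/7 + 2*27556 + 166/7) - 323353 = 339513/(-2/7 + 55112 + 166/7) - 323353 = 339513/(385948/7) - 323353 = 339513*(7/385948) - 323353 = 2376591/385948 - 323353 = -124795067053/385948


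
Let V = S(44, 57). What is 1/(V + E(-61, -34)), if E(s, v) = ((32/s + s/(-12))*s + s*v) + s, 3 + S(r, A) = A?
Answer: 12/21467 ≈ 0.00055900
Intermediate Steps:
S(r, A) = -3 + A
E(s, v) = s + s*v + s*(32/s - s/12) (E(s, v) = ((32/s + s*(-1/12))*s + s*v) + s = ((32/s - s/12)*s + s*v) + s = (s*(32/s - s/12) + s*v) + s = (s*v + s*(32/s - s/12)) + s = s + s*v + s*(32/s - s/12))
V = 54 (V = -3 + 57 = 54)
1/(V + E(-61, -34)) = 1/(54 + (32 - 61 - 1/12*(-61)**2 - 61*(-34))) = 1/(54 + (32 - 61 - 1/12*3721 + 2074)) = 1/(54 + (32 - 61 - 3721/12 + 2074)) = 1/(54 + 20819/12) = 1/(21467/12) = 12/21467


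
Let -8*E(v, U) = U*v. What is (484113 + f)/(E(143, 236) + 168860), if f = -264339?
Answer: 146516/109761 ≈ 1.3349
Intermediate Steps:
E(v, U) = -U*v/8
(484113 + f)/(E(143, 236) + 168860) = (484113 - 264339)/(-1/8*236*143 + 168860) = 219774/(-8437/2 + 168860) = 219774/(329283/2) = 219774*(2/329283) = 146516/109761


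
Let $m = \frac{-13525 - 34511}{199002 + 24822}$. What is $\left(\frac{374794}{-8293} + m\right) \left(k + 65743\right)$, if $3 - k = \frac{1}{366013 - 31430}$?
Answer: $- \frac{154507198111475168939}{51753645067988} \approx -2.9854 \cdot 10^{6}$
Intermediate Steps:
$k = \frac{1003748}{334583}$ ($k = 3 - \frac{1}{366013 - 31430} = 3 - \frac{1}{334583} = \frac{1003748}{334583} \approx 3.0$)
$m = - \frac{4003}{18652}$ ($m = - \frac{48036}{223824} = \left(-48036\right) \frac{1}{223824} = - \frac{4003}{18652} \approx -0.21462$)
$\left(\frac{374794}{-8293} + m\right) \left(k + 65743\right) = \left(\frac{374794}{-8293} - \frac{4003}{18652}\right) \left(\frac{1003748}{334583} + 65743\right) = \left(374794 \left(- \frac{1}{8293}\right) - \frac{4003}{18652}\right) \frac{21997493917}{334583} = \left(- \frac{374794}{8293} - \frac{4003}{18652}\right) \frac{21997493917}{334583} = \left(- \frac{7023854567}{154681036}\right) \frac{21997493917}{334583} = - \frac{154507198111475168939}{51753645067988}$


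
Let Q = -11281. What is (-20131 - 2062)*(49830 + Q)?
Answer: -855517957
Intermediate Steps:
(-20131 - 2062)*(49830 + Q) = (-20131 - 2062)*(49830 - 11281) = -22193*38549 = -855517957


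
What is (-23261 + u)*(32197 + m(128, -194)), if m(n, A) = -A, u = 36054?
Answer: 414378063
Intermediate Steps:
(-23261 + u)*(32197 + m(128, -194)) = (-23261 + 36054)*(32197 - 1*(-194)) = 12793*(32197 + 194) = 12793*32391 = 414378063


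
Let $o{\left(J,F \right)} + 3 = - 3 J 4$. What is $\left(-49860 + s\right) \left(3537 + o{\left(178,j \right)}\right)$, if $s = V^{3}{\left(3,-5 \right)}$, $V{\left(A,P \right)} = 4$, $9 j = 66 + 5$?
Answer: $-69614808$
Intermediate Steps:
$j = \frac{71}{9}$ ($j = \frac{66 + 5}{9} = \frac{1}{9} \cdot 71 = \frac{71}{9} \approx 7.8889$)
$o{\left(J,F \right)} = -3 - 12 J$ ($o{\left(J,F \right)} = -3 + - 3 J 4 = -3 - 12 J$)
$s = 64$ ($s = 4^{3} = 64$)
$\left(-49860 + s\right) \left(3537 + o{\left(178,j \right)}\right) = \left(-49860 + 64\right) \left(3537 - 2139\right) = - 49796 \left(3537 - 2139\right) = \left(-49796\right) 1398 = -69614808$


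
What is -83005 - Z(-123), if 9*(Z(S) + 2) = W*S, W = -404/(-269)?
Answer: -66966857/807 ≈ -82983.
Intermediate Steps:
W = 404/269 (W = -404*(-1/269) = 404/269 ≈ 1.5019)
Z(S) = -2 + 404*S/2421 (Z(S) = -2 + (404*S/269)/9 = -2 + 404*S/2421)
-83005 - Z(-123) = -83005 - (-2 + (404/2421)*(-123)) = -83005 - (-2 - 16564/807) = -83005 - 1*(-18178/807) = -83005 + 18178/807 = -66966857/807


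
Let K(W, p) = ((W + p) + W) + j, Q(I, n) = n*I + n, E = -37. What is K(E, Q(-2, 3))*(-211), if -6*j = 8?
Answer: 49585/3 ≈ 16528.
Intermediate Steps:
j = -4/3 (j = -⅙*8 = -4/3 ≈ -1.3333)
Q(I, n) = n + I*n (Q(I, n) = I*n + n = n + I*n)
K(W, p) = -4/3 + p + 2*W (K(W, p) = ((W + p) + W) - 4/3 = (p + 2*W) - 4/3 = -4/3 + p + 2*W)
K(E, Q(-2, 3))*(-211) = (-4/3 + 3*(1 - 2) + 2*(-37))*(-211) = (-4/3 + 3*(-1) - 74)*(-211) = (-4/3 - 3 - 74)*(-211) = -235/3*(-211) = 49585/3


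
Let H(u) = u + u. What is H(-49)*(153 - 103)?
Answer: -4900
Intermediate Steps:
H(u) = 2*u
H(-49)*(153 - 103) = (2*(-49))*(153 - 103) = -98*50 = -4900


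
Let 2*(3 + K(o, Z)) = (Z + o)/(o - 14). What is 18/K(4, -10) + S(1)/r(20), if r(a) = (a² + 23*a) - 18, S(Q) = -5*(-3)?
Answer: -16795/2526 ≈ -6.6488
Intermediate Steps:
K(o, Z) = -3 + (Z + o)/(2*(-14 + o)) (K(o, Z) = -3 + ((Z + o)/(o - 14))/2 = -3 + ((Z + o)/(-14 + o))/2 = -3 + (Z + o)/(2*(-14 + o)))
S(Q) = 15
r(a) = -18 + a² + 23*a
18/K(4, -10) + S(1)/r(20) = 18/(((84 - 10 - 5*4)/(2*(-14 + 4)))) + 15/(-18 + 20² + 23*20) = 18/(((½)*(84 - 10 - 20)/(-10))) + 15/(-18 + 400 + 460) = 18/(((½)*(-⅒)*54)) + 15/842 = 18/(-27/10) + 15*(1/842) = 18*(-10/27) + 15/842 = -20/3 + 15/842 = -16795/2526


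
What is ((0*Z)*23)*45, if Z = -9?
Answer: 0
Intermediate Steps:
((0*Z)*23)*45 = ((0*(-9))*23)*45 = (0*23)*45 = 0*45 = 0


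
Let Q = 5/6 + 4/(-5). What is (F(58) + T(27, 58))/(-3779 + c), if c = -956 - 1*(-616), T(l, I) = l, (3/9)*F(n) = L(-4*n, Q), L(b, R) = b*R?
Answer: -19/20595 ≈ -0.00092255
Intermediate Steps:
Q = 1/30 (Q = 5*(⅙) + 4*(-⅕) = ⅚ - ⅘ = 1/30 ≈ 0.033333)
L(b, R) = R*b
F(n) = -2*n/5 (F(n) = 3*((-4*n)/30) = 3*(-2*n/15) = -2*n/5)
c = -340 (c = -956 + 616 = -340)
(F(58) + T(27, 58))/(-3779 + c) = (-⅖*58 + 27)/(-3779 - 340) = (-116/5 + 27)/(-4119) = (19/5)*(-1/4119) = -19/20595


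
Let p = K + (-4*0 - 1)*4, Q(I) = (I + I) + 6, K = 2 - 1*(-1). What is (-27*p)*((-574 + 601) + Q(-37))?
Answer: -1107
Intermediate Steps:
K = 3 (K = 2 + 1 = 3)
Q(I) = 6 + 2*I (Q(I) = 2*I + 6 = 6 + 2*I)
p = -1 (p = 3 + (-4*0 - 1)*4 = 3 + (0 - 1)*4 = 3 - 1*4 = 3 - 4 = -1)
(-27*p)*((-574 + 601) + Q(-37)) = (-27*(-1))*((-574 + 601) + (6 + 2*(-37))) = 27*(27 + (6 - 74)) = 27*(27 - 68) = 27*(-41) = -1107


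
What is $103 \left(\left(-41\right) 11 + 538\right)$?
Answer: $8961$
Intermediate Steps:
$103 \left(\left(-41\right) 11 + 538\right) = 103 \left(-451 + 538\right) = 103 \cdot 87 = 8961$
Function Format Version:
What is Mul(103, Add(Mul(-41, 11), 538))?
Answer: 8961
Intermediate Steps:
Mul(103, Add(Mul(-41, 11), 538)) = Mul(103, Add(-451, 538)) = Mul(103, 87) = 8961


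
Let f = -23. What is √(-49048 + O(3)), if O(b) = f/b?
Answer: I*√441501/3 ≈ 221.49*I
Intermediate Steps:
O(b) = -23/b
√(-49048 + O(3)) = √(-49048 - 23/3) = √(-147167/3) = I*√441501/3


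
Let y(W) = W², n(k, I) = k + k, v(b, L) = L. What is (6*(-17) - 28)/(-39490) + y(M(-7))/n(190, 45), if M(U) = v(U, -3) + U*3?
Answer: 569891/375155 ≈ 1.5191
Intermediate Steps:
n(k, I) = 2*k
M(U) = -3 + 3*U (M(U) = -3 + U*3 = -3 + 3*U)
(6*(-17) - 28)/(-39490) + y(M(-7))/n(190, 45) = (6*(-17) - 28)/(-39490) + (-3 + 3*(-7))²/((2*190)) = (-102 - 28)*(-1/39490) + (-3 - 21)²/380 = -130*(-1/39490) + (-24)²*(1/380) = 13/3949 + 576*(1/380) = 13/3949 + 144/95 = 569891/375155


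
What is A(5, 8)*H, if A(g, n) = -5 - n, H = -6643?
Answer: 86359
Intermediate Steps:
A(5, 8)*H = (-5 - 1*8)*(-6643) = (-5 - 8)*(-6643) = -13*(-6643) = 86359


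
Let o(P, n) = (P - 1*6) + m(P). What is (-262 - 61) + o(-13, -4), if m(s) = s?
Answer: -355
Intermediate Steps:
o(P, n) = -6 + 2*P (o(P, n) = (P - 1*6) + P = (P - 6) + P = (-6 + P) + P = -6 + 2*P)
(-262 - 61) + o(-13, -4) = (-262 - 61) + (-6 + 2*(-13)) = -323 + (-6 - 26) = -323 - 32 = -355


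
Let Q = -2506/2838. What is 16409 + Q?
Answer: 23283118/1419 ≈ 16408.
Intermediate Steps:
Q = -1253/1419 (Q = -2506*1/2838 = -1253/1419 ≈ -0.88302)
16409 + Q = 16409 - 1253/1419 = 23283118/1419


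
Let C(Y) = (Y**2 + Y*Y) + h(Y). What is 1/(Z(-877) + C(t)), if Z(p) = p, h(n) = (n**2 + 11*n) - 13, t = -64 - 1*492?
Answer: 1/920402 ≈ 1.0865e-6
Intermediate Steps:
t = -556 (t = -64 - 492 = -556)
h(n) = -13 + n**2 + 11*n
C(Y) = -13 + 3*Y**2 + 11*Y (C(Y) = (Y**2 + Y*Y) + (-13 + Y**2 + 11*Y) = (Y**2 + Y**2) + (-13 + Y**2 + 11*Y) = 2*Y**2 + (-13 + Y**2 + 11*Y) = -13 + 3*Y**2 + 11*Y)
1/(Z(-877) + C(t)) = 1/(-877 + (-13 + 3*(-556)**2 + 11*(-556))) = 1/(-877 + (-13 + 3*309136 - 6116)) = 1/(-877 + (-13 + 927408 - 6116)) = 1/(-877 + 921279) = 1/920402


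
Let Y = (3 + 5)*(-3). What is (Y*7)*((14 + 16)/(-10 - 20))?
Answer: 168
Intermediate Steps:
Y = -24 (Y = 8*(-3) = -24)
(Y*7)*((14 + 16)/(-10 - 20)) = (-24*7)*((14 + 16)/(-10 - 20)) = -5040/(-30) = -5040*(-1)/30 = -168*(-1) = 168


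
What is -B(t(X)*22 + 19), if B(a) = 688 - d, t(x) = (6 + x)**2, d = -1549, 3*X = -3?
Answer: -2237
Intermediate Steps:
X = -1 (X = (1/3)*(-3) = -1)
B(a) = 2237 (B(a) = 688 - 1*(-1549) = 688 + 1549 = 2237)
-B(t(X)*22 + 19) = -1*2237 = -2237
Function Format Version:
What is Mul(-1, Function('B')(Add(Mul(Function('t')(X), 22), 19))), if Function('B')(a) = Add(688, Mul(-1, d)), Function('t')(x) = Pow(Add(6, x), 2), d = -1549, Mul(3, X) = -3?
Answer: -2237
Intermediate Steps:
X = -1 (X = Mul(Rational(1, 3), -3) = -1)
Function('B')(a) = 2237 (Function('B')(a) = Add(688, Mul(-1, -1549)) = Add(688, 1549) = 2237)
Mul(-1, Function('B')(Add(Mul(Function('t')(X), 22), 19))) = Mul(-1, 2237) = -2237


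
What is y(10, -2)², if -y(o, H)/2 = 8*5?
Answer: 6400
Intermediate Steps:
y(o, H) = -80 (y(o, H) = -16*5 = -2*40 = -80)
y(10, -2)² = (-80)² = 6400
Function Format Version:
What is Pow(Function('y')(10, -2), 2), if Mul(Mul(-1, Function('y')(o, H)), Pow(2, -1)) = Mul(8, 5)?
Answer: 6400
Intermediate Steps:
Function('y')(o, H) = -80 (Function('y')(o, H) = Mul(-2, Mul(8, 5)) = Mul(-2, 40) = -80)
Pow(Function('y')(10, -2), 2) = Pow(-80, 2) = 6400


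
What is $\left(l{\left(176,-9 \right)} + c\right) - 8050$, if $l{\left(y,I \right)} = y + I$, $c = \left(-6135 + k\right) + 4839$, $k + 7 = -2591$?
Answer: $-11777$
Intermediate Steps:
$k = -2598$ ($k = -7 - 2591 = -2598$)
$c = -3894$ ($c = \left(-6135 - 2598\right) + 4839 = -8733 + 4839 = -3894$)
$l{\left(y,I \right)} = I + y$
$\left(l{\left(176,-9 \right)} + c\right) - 8050 = \left(\left(-9 + 176\right) - 3894\right) - 8050 = \left(167 - 3894\right) - 8050 = -3727 - 8050 = -11777$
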